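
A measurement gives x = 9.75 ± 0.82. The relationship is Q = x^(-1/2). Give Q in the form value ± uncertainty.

Q ∝ x^(-1/2), so δQ/Q = |−½| · δx/x = 0.5 × 0.0841 = 0.0421.
Q = 0.320, so δQ = 0.0421 × 0.320 = 0.0135.

0.320 ± 0.0135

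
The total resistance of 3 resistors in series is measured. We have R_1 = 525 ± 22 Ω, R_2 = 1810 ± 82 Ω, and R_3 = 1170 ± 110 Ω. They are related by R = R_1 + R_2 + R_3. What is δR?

Each term contributes (cᵢ δxᵢ)² to (δR)²:
  (δR_1)² = 484;  (δR_2)² = 6720;  (δR_3)² = 12100
δR = √(19300) = 139 Ω

139 Ω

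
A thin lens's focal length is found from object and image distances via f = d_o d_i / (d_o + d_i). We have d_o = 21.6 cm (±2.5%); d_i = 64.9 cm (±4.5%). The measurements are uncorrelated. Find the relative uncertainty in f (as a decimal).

0.0219

∂f/∂d_o = (d_i/(d_o+d_i))² = 0.563;  ∂f/∂d_i = (d_o/(d_o+d_i))² = 0.0624
δf = √((∂f/∂d_o · δd_o)² + (∂f/∂d_i · δd_i)²) = √(0.0924 + 0.0332) = 0.354 cm
f = 16.2 cm, so δf/f = 0.354/16.2 = 0.0219.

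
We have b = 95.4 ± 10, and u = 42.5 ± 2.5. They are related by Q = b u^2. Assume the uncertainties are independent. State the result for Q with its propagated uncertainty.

(1.72 ± 0.272) × 10^5

Q is a product of powers, so relative uncertainties combine in quadrature:
  (1·δb/b)² = (1×0.105)² = 0.0110;  (2·δu/u)² = (2×0.0588)² = 0.0138
δQ/Q = √(0.0248) = 0.158
Q = 1.72e+05, so δQ = 0.158 × 1.72e+05 = 27200.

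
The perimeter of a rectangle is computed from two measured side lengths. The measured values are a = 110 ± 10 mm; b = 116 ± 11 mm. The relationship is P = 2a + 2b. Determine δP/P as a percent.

Each term contributes (cᵢ δxᵢ)² to (δP)²:
  (2·δa)² = 400;  (2·δb)² = 484
δP = √(884) = 29.7 mm
P = 452 mm, so δP/P = 29.7/452 = 0.0658.

6.58%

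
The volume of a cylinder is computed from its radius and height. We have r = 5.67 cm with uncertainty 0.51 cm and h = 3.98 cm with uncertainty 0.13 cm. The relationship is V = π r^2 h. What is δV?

Since V is a product/quotient, work with relative uncertainties:
  (2·δr/r)² = (2×0.0899)² = 0.0324;  (1·δh/h)² = (1×0.0327)² = 0.00107
δV/V = √(0.0334) = 0.183
V = 402 cm^3, so δV = 0.183 × 402 = 73.5 cm^3.

73.5 cm^3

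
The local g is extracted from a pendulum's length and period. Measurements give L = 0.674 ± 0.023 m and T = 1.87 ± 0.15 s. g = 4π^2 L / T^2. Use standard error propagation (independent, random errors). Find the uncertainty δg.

For a monomial g ∝ L, T^-2, fractional errors add in quadrature:
  (1·δL/L)² = (1×0.0341)² = 0.00116;  (-2·δT/T)² = (-2×0.0802)² = 0.0257
δg/g = √(0.0269) = 0.164
g = 7.61 m/s^2, so δg = 0.164 × 7.61 = 1.25 m/s^2.

1.25 m/s^2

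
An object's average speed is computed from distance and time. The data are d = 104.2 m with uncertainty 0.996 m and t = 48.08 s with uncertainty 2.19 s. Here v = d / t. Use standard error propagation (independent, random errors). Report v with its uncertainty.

Relative error in a monomial: (δv/v)² = Σ (nᵢ · δxᵢ/xᵢ)².
  (1·δd/d)² = (1×0.00956)² = 9.14e-05;  (-1·δt/t)² = (-1×0.0455)² = 0.00207
δv/v = √(0.00217) = 0.0465
v = 2.167 m/s, so δv = 0.0465 × 2.167 = 0.101 m/s.

2.167 ± 0.101 m/s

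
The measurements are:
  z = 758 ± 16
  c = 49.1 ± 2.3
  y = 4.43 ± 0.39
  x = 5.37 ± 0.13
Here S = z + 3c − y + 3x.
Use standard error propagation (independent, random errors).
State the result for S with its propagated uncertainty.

917 ± 17.4

S is a linear combination, so absolute uncertainties add in quadrature:
  (δz)² = 256;  (3·δc)² = 47.6;  (δy)² = 0.152;  (3·δx)² = 0.152
δS = √(304) = 17.4
S = 917.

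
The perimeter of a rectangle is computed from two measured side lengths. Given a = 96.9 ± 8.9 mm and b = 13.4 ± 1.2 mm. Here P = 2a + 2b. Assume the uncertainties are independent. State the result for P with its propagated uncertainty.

221 ± 18.0 mm

P is a linear combination, so absolute uncertainties add in quadrature:
  (2·δa)² = 317;  (2·δb)² = 5.76
δP = √(323) = 18.0 mm
P = 221 mm.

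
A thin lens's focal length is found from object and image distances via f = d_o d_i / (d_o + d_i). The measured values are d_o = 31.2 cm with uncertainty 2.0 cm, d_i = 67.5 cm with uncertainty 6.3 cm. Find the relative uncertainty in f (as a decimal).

∂f/∂d_o = (d_i/(d_o+d_i))² = 0.468;  ∂f/∂d_i = (d_o/(d_o+d_i))² = 0.0999
δf = √((∂f/∂d_o · δd_o)² + (∂f/∂d_i · δd_i)²) = √(0.875 + 0.396) = 1.13 cm
f = 21.3 cm, so δf/f = 1.13/21.3 = 0.0528.

0.0528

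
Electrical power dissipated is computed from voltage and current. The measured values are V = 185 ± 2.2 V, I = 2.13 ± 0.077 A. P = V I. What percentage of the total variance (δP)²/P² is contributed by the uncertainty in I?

(δP/P)² = (1·δV/V)² + (1·δI/I)²
  V term: (1×0.0119)² = 0.000141
  I term: (1×0.0362)² = 0.00131
Total = 0.00145. Share from I = 0.00131/0.00145 = 0.902.

90.2%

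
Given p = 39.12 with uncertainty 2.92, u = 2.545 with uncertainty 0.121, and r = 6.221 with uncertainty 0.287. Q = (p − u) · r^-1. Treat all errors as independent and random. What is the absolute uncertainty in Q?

Let w = p − u = 36.57. δw = √(δp² + δu²) = √(8.53 + 0.0146) = 2.92, so δw/w = 0.0799.
Q is then a monomial in w, r:
δQ/Q = √((δw/w)² + (-1·δr/r)²) = √(0.00638 + 0.00213) = 0.0923
Q = 5.879, so δQ = 0.0923 × 5.879 = 0.542.

0.542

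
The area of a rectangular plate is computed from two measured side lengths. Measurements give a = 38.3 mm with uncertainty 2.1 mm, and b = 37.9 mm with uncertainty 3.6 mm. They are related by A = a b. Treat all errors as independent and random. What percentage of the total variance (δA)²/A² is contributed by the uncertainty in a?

25.0%

(δA/A)² = (1·δa/a)² + (1·δb/b)²
  a term: (1×0.0548)² = 0.00301
  b term: (1×0.0950)² = 0.00902
Total = 0.0120. Share from a = 0.00301/0.0120 = 0.250.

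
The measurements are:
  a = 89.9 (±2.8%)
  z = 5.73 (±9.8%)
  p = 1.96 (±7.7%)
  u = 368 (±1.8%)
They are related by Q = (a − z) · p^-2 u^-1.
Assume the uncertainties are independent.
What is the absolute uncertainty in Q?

0.00941

Let w = a − z = 84.2. δw = √(δa² + δz²) = √(6.34 + 0.315) = 2.58, so δw/w = 0.0306.
Q is then a monomial in w, p, u:
δQ/Q = √((δw/w)² + (-2·δp/p)² + (-1·δu/u)²) = √(0.000939 + 0.0237 + 0.000324) = 0.158
Q = 0.0595, so δQ = 0.158 × 0.0595 = 0.00941.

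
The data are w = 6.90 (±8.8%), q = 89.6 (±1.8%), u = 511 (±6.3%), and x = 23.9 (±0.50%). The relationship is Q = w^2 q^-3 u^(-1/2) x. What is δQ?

For a monomial Q ∝ w^2, q^-3, u^(-1/2), x, fractional errors add in quadrature:
  (2·δw/w)² = (2×0.0880)² = 0.0310;  (-3·δq/q)² = (-3×0.0180)² = 0.00292;  (−½·δu/u)² = (-0.5×0.0630)² = 0.000992;  (1·δx/x)² = (1×0.00500)² = 2.5e-05
δQ/Q = √(0.0349) = 0.187
Q = 7e-05, so δQ = 0.187 × 7e-05 = 1.31e-05.

1.31e-05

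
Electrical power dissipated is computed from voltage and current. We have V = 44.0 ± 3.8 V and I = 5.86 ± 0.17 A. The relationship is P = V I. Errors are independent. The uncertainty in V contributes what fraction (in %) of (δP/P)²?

89.9%

(δP/P)² = (1·δV/V)² + (1·δI/I)²
  V term: (1×0.0864)² = 0.00746
  I term: (1×0.0290)² = 0.000842
Total = 0.00830. Share from V = 0.00746/0.00830 = 0.899.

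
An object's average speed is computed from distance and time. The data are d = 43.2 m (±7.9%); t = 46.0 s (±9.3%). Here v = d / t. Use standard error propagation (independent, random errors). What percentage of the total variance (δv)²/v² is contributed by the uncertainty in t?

58.1%

(δv/v)² = (1·δd/d)² + (-1·δt/t)²
  d term: (1×0.0790)² = 0.00624
  t term: (-1×0.0930)² = 0.00865
Total = 0.0149. Share from t = 0.00865/0.0149 = 0.581.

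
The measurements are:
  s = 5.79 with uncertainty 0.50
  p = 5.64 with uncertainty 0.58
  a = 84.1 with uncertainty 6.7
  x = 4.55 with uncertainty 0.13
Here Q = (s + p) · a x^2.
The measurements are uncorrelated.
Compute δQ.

Let u = s + p = 11.4. δu = √(δs² + δp²) = √(0.250 + 0.336) = 0.766, so δu/u = 0.0670.
Q is then a monomial in u, a, x:
δQ/Q = √((δu/u)² + (1·δa/a)² + (2·δx/x)²) = √(0.00449 + 0.00635 + 0.00327) = 0.119
Q = 19900, so δQ = 0.119 × 19900 = 2360.

2360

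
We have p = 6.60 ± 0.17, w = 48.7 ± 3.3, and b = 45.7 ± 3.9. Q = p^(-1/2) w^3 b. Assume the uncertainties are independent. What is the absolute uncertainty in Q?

4.54e+05

Products/powers → add relative errors in quadrature, weighted by exponent:
  (−½·δp/p)² = (-0.5×0.0258)² = 0.000166;  (3·δw/w)² = (3×0.0678)² = 0.0413;  (1·δb/b)² = (1×0.0853)² = 0.00728
δQ/Q = √(0.0488) = 0.221
Q = 2.05e+06, so δQ = 0.221 × 2.05e+06 = 4.54e+05.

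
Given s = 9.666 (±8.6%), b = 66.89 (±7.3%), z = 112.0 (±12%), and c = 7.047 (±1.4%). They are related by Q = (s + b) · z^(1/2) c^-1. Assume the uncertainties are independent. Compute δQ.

10.3

Let u = s + b = 76.56. δu = √(δs² + δb²) = √(0.691 + 23.8) = 4.95, so δu/u = 0.0647.
Q is then a monomial in u, z, c:
δQ/Q = √((δu/u)² + (½·δz/z)² + (-1·δc/c)²) = √(0.00419 + 0.00360 + 0.000196) = 0.0893
Q = 115.0, so δQ = 0.0893 × 115.0 = 10.3.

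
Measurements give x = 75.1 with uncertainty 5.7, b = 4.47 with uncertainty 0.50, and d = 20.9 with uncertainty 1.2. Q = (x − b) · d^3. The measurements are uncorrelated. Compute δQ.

Let u = x − b = 70.6. δu = √(δx² + δb²) = √(32.5 + 0.250) = 5.72, so δu/u = 0.0810.
Q is then a monomial in u, d:
δQ/Q = √((δu/u)² + (3·δd/d)²) = √(0.00656 + 0.0297) = 0.190
Q = 6.45e+05, so δQ = 0.190 × 6.45e+05 = 1.23e+05.

1.23e+05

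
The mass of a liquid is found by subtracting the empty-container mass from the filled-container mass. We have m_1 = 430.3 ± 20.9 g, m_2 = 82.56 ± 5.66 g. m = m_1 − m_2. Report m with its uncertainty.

Absolute uncertainties add in quadrature for a linear combination:
  (δm_1)² = 437;  (δm_2)² = 32.0
δm = √(469) = 21.7 g
m = 347.7 g.

347.7 ± 21.7 g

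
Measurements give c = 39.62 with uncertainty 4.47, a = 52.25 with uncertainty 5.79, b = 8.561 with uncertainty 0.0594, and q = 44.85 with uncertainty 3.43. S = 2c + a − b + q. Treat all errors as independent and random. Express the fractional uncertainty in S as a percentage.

6.67%

Absolute uncertainties add in quadrature for a linear combination:
  (2·δc)² = 79.9;  (δa)² = 33.5;  (δb)² = 0.00353;  (δq)² = 11.8
δS = √(125) = 11.2
S = 167.8, so δS/S = 11.2/167.8 = 0.0667.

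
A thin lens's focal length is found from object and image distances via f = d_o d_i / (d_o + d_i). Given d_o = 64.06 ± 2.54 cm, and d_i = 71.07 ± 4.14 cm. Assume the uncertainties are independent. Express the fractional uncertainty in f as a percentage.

∂f/∂d_o = (d_i/(d_o+d_i))² = 0.277;  ∂f/∂d_i = (d_o/(d_o+d_i))² = 0.225
δf = √((∂f/∂d_o · δd_o)² + (∂f/∂d_i · δd_i)²) = √(0.494 + 0.866) = 1.17 cm
f = 33.69 cm, so δf/f = 1.17/33.69 = 0.0346.

3.46%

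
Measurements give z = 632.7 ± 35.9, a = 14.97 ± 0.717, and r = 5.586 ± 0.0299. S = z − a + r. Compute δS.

S is a linear combination, so absolute uncertainties add in quadrature:
  (δz)² = 1290;  (δa)² = 0.514;  (δr)² = 0.000894
δS = √(1290) = 35.9

35.9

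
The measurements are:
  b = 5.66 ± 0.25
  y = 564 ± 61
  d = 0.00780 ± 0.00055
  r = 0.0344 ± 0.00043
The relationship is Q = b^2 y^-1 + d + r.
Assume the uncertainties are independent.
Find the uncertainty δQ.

Let p = b^2·y^-1 = 0.0568. δp/p = √((2·δb/b)² + (-1·δy/y)²) = √(0.00780 + 0.0117) = 0.140, so δp = 0.00793.
Q = p + d + r: δQ = √(δp² + δd² + δr²) = √(6.29e-05 + 3.03e-07 + 1.85e-07) = 0.00796

0.00796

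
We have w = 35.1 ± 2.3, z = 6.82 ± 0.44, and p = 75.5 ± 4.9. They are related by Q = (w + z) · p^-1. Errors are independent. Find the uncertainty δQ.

Let u = w + z = 41.9. δu = √(δw² + δz²) = √(5.29 + 0.194) = 2.34, so δu/u = 0.0559.
Q is then a monomial in u, p:
δQ/Q = √((δu/u)² + (-1·δp/p)²) = √(0.00312 + 0.00421) = 0.0856
Q = 0.555, so δQ = 0.0856 × 0.555 = 0.0475.

0.0475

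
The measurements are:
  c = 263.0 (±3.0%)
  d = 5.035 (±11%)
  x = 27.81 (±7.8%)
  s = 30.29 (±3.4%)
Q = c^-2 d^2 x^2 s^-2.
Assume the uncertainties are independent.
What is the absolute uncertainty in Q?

8.79e-05

Since Q is a product/quotient, work with relative uncertainties:
  (-2·δc/c)² = (-2×0.0300)² = 0.00360;  (2·δd/d)² = (2×0.110)² = 0.0484;  (2·δx/x)² = (2×0.0780)² = 0.0243;  (-2·δs/s)² = (-2×0.0340)² = 0.00462
δQ/Q = √(0.0810) = 0.285
Q = 0.0003090, so δQ = 0.285 × 0.0003090 = 8.79e-05.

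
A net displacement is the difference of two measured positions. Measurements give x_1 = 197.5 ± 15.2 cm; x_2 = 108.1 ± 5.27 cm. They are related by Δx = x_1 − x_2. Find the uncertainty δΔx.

Each term contributes (cᵢ δxᵢ)² to (δΔx)²:
  (δx_1)² = 231;  (δx_2)² = 27.8
δΔx = √(259) = 16.1 cm

16.1 cm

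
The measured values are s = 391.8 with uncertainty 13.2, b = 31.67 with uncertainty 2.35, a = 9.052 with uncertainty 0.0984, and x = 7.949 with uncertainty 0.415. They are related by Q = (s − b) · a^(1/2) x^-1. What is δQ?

8.77

Let u = s − b = 360.1. δu = √(δs² + δb²) = √(174 + 5.52) = 13.4, so δu/u = 0.0372.
Q is then a monomial in u, a, x:
δQ/Q = √((δu/u)² + (½·δa/a)² + (-1·δx/x)²) = √(0.00139 + 2.95e-05 + 0.00273) = 0.0644
Q = 136.3, so δQ = 0.0644 × 136.3 = 8.77.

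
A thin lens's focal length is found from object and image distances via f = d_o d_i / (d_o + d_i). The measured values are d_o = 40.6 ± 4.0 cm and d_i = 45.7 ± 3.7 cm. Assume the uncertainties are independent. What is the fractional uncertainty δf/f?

0.0646

∂f/∂d_o = (d_i/(d_o+d_i))² = 0.280;  ∂f/∂d_i = (d_o/(d_o+d_i))² = 0.221
δf = √((∂f/∂d_o · δd_o)² + (∂f/∂d_i · δd_i)²) = √(1.26 + 0.671) = 1.39 cm
f = 21.5 cm, so δf/f = 1.39/21.5 = 0.0646.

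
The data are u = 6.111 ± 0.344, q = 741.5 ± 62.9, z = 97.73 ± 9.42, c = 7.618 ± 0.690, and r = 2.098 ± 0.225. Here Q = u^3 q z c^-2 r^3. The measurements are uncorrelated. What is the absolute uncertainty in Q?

Each factor contributes (exponent × relative error)² to (δQ/Q)²:
  (3·δu/u)² = (3×0.0563)² = 0.0285;  (1·δq/q)² = (1×0.0848)² = 0.00720;  (1·δz/z)² = (1×0.0964)² = 0.00929;  (-2·δc/c)² = (-2×0.0906)² = 0.0328;  (3·δr/r)² = (3×0.107)² = 0.104
δQ/Q = √(0.181) = 0.426
Q = 2.632e+06, so δQ = 0.426 × 2.632e+06 = 1.12e+06.

1.12e+06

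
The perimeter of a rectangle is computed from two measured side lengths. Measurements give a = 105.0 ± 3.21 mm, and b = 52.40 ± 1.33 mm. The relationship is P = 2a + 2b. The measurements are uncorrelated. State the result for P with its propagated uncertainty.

P is a linear combination, so absolute uncertainties add in quadrature:
  (2·δa)² = 41.2;  (2·δb)² = 7.08
δP = √(48.3) = 6.95 mm
P = 314.8 mm.

314.8 ± 6.95 mm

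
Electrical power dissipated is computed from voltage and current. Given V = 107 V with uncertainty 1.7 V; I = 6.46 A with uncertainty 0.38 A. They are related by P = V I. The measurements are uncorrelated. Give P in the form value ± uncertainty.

691 ± 42.1 W

Since P is a product/quotient, work with relative uncertainties:
  (1·δV/V)² = (1×0.0159)² = 0.000252;  (1·δI/I)² = (1×0.0588)² = 0.00346
δP/P = √(0.00371) = 0.0609
P = 691 W, so δP = 0.0609 × 691 = 42.1 W.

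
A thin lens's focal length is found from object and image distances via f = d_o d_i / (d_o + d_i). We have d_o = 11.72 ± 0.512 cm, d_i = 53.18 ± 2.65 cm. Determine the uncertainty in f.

∂f/∂d_o = (d_i/(d_o+d_i))² = 0.671;  ∂f/∂d_i = (d_o/(d_o+d_i))² = 0.0326
δf = √((∂f/∂d_o · δd_o)² + (∂f/∂d_i · δd_i)²) = √(0.118 + 0.00747) = 0.354 cm

0.354 cm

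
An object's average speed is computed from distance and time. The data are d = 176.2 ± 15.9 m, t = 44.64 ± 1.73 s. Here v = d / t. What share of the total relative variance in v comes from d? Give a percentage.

84.4%

(δv/v)² = (1·δd/d)² + (-1·δt/t)²
  d term: (1×0.0902)² = 0.00814
  t term: (-1×0.0388)² = 0.00150
Total = 0.00964. Share from d = 0.00814/0.00964 = 0.844.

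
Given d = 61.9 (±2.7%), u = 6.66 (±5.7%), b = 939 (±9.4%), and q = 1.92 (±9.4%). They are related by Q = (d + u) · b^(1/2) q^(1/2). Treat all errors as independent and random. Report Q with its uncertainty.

2910 ± 207

Let w = d + u = 68.6. δw = √(δd² + δu²) = √(2.79 + 0.144) = 1.71, so δw/w = 0.0250.
Q is then a monomial in w, b, q:
δQ/Q = √((δw/w)² + (½·δb/b)² + (½·δq/q)²) = √(0.000625 + 0.00221 + 0.00221) = 0.0710
Q = 2910, so δQ = 0.0710 × 2910 = 207.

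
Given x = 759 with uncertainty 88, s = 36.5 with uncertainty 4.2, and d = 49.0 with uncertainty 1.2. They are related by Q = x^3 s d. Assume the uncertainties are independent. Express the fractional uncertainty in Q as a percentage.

36.7%

Relative error in a monomial: (δQ/Q)² = Σ (nᵢ · δxᵢ/xᵢ)².
  (3·δx/x)² = (3×0.116)² = 0.121;  (1·δs/s)² = (1×0.115)² = 0.0132;  (1·δd/d)² = (1×0.0245)² = 0.000600
δQ/Q = √(0.135) = 0.367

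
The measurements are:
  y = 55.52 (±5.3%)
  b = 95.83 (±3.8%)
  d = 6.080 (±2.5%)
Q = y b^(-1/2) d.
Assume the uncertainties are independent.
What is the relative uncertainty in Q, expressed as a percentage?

6.16%

Relative error in a monomial: (δQ/Q)² = Σ (nᵢ · δxᵢ/xᵢ)².
  (1·δy/y)² = (1×0.0530)² = 0.00281;  (−½·δb/b)² = (-0.5×0.0380)² = 0.000361;  (1·δd/d)² = (1×0.0250)² = 0.000625
δQ/Q = √(0.00380) = 0.0616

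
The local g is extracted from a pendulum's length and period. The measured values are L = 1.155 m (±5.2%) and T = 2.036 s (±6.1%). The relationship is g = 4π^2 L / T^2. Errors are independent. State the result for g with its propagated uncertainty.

11.00 ± 1.46 m/s^2

For a monomial g ∝ L, T^-2, fractional errors add in quadrature:
  (1·δL/L)² = (1×0.0520)² = 0.00270;  (-2·δT/T)² = (-2×0.0610)² = 0.0149
δg/g = √(0.0176) = 0.133
g = 11.00 m/s^2, so δg = 0.133 × 11.00 = 1.46 m/s^2.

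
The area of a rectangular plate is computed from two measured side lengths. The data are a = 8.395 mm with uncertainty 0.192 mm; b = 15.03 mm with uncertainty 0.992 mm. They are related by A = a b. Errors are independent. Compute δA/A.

0.0699

Relative error in a monomial: (δA/A)² = Σ (nᵢ · δxᵢ/xᵢ)².
  (1·δa/a)² = (1×0.0229)² = 0.000523;  (1·δb/b)² = (1×0.0660)² = 0.00436
δA/A = √(0.00488) = 0.0699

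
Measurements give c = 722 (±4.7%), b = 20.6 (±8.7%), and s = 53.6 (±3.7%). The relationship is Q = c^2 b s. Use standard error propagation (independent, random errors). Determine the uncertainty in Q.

Since Q is a product/quotient, work with relative uncertainties:
  (2·δc/c)² = (2×0.0470)² = 0.00884;  (1·δb/b)² = (1×0.0870)² = 0.00757;  (1·δs/s)² = (1×0.0370)² = 0.00137
δQ/Q = √(0.0178) = 0.133
Q = 5.76e+08, so δQ = 0.133 × 5.76e+08 = 7.67e+07.

7.67e+07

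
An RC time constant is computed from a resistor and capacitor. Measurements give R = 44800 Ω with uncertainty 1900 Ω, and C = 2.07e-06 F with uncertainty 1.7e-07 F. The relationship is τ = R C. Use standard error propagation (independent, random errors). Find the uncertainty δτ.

For a monomial τ ∝ R, C, fractional errors add in quadrature:
  (1·δR/R)² = (1×0.0424)² = 0.00180;  (1·δC/C)² = (1×0.0821)² = 0.00674
δτ/τ = √(0.00854) = 0.0924
τ = 0.0927 s, so δτ = 0.0924 × 0.0927 = 0.00857 s.

0.00857 s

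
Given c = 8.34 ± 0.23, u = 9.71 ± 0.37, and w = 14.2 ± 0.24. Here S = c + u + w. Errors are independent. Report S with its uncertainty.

32.2 ± 0.497

Sums and differences: (δS)² = Σ (cᵢ δxᵢ)².
  (δc)² = 0.0529;  (δu)² = 0.137;  (δw)² = 0.0576
δS = √(0.247) = 0.497
S = 32.2.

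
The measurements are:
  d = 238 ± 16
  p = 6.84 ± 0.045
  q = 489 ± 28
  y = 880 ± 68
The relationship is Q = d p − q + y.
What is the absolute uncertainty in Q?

132

Let w = d·p = 1630. δw/w = √((1·δd/d)² + (1·δp/p)²) = √(0.00452 + 4.33e-05) = 0.0675, so δw = 110.
Q = w − q + y: δQ = √(δw² + δq² + δy²) = √(12100 + 784 + 4620) = 132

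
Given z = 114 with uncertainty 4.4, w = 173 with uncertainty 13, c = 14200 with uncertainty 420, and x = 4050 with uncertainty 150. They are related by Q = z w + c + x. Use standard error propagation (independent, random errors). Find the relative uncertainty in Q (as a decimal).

0.0454

Let p = z·w = 19700. δp/p = √((1·δz/z)² + (1·δw/w)²) = √(0.00149 + 0.00565) = 0.0845, so δp = 1670.
Q = p + c + x: δQ = √(δp² + δc² + δx²) = √(2.78e+06 + 1.76e+05 + 22500) = 1720
Q = 38000, so δQ/Q = 1720/38000 = 0.0454.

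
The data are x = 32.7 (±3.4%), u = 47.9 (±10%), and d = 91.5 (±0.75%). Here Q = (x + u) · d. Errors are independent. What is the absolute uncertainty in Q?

Let w = x + u = 80.6. δw = √(δx² + δu²) = √(1.24 + 22.9) = 4.92, so δw/w = 0.0610.
Q is then a monomial in w, d:
δQ/Q = √((δw/w)² + (1·δd/d)²) = √(0.00372 + 5.63e-05) = 0.0615
Q = 7370, so δQ = 0.0615 × 7370 = 453.

453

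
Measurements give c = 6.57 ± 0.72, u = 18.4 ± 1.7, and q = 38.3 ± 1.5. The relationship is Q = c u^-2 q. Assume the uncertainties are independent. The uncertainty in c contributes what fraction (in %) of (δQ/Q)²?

(δQ/Q)² = (1·δc/c)² + (-2·δu/u)² + (1·δq/q)²
  c term: (1×0.110)² = 0.0120
  u term: (-2×0.0924)² = 0.0341
  q term: (1×0.0392)² = 0.00153
Total = 0.0477. Share from c = 0.0120/0.0477 = 0.252.

25.2%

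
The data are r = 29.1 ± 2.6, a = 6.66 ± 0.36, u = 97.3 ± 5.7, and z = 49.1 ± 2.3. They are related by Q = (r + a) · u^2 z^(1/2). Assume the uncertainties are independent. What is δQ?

Let w = r + a = 35.8. δw = √(δr² + δa²) = √(6.76 + 0.130) = 2.62, so δw/w = 0.0734.
Q is then a monomial in w, u, z:
δQ/Q = √((δw/w)² + (2·δu/u)² + (½·δz/z)²) = √(0.00539 + 0.0137 + 0.000549) = 0.140
Q = 2.37e+06, so δQ = 0.140 × 2.37e+06 = 3.33e+05.

3.33e+05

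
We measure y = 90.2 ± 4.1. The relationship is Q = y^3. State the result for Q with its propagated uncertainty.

(7.34 ± 1.00) × 10^5

Q is a product of powers, so relative uncertainties combine in quadrature:
  (3·δy/y)² = (3×0.0455)² = 0.0186
δQ/Q = √(0.0186) = 0.136
Q = 7.34e+05, so δQ = 0.136 × 7.34e+05 = 1e+05.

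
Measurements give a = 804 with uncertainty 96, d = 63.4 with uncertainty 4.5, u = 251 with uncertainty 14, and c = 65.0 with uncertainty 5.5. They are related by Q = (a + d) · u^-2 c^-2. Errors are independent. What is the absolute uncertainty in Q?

7.53e-07

Let w = a + d = 867. δw = √(δa² + δd²) = √(9220 + 20.2) = 96.1, so δw/w = 0.111.
Q is then a monomial in w, u, c:
δQ/Q = √((δw/w)² + (-2·δu/u)² + (-2·δc/c)²) = √(0.0123 + 0.0124 + 0.0286) = 0.231
Q = 3.26e-06, so δQ = 0.231 × 3.26e-06 = 7.53e-07.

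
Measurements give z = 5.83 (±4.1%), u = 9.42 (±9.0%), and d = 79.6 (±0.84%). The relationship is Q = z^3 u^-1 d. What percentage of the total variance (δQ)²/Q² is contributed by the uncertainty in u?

(δQ/Q)² = (3·δz/z)² + (-1·δu/u)² + (1·δd/d)²
  z term: (3×0.0410)² = 0.0151
  u term: (-1×0.0900)² = 0.00810
  d term: (1×0.00840)² = 7.06e-05
Total = 0.0233. Share from u = 0.00810/0.0233 = 0.348.

34.8%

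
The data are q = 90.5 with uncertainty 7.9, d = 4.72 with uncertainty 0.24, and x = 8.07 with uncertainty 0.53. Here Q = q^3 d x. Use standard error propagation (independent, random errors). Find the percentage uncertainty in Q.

Since Q is a product/quotient, work with relative uncertainties:
  (3·δq/q)² = (3×0.0873)² = 0.0686;  (1·δd/d)² = (1×0.0508)² = 0.00259;  (1·δx/x)² = (1×0.0657)² = 0.00431
δQ/Q = √(0.0755) = 0.275

27.5%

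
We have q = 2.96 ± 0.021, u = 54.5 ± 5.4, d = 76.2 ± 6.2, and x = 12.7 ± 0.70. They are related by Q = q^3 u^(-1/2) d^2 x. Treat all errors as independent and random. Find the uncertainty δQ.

46600

Relative error in a monomial: (δQ/Q)² = Σ (nᵢ · δxᵢ/xᵢ)².
  (3·δq/q)² = (3×0.00709)² = 0.000453;  (−½·δu/u)² = (-0.5×0.0991)² = 0.00245;  (2·δd/d)² = (2×0.0814)² = 0.0265;  (1·δx/x)² = (1×0.0551)² = 0.00304
δQ/Q = √(0.0324) = 0.180
Q = 2.59e+05, so δQ = 0.180 × 2.59e+05 = 46600.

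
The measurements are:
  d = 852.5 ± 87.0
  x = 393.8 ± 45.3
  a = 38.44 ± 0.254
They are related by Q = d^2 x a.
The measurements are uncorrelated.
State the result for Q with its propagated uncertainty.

For a monomial Q ∝ d^2, x, a, fractional errors add in quadrature:
  (2·δd/d)² = (2×0.102)² = 0.0417;  (1·δx/x)² = (1×0.115)² = 0.0132;  (1·δa/a)² = (1×0.00661)² = 4.37e-05
δQ/Q = √(0.0549) = 0.234
Q = 1.1e+10, so δQ = 0.234 × 1.1e+10 = 2.58e+09.

(1.100 ± 0.258) × 10^10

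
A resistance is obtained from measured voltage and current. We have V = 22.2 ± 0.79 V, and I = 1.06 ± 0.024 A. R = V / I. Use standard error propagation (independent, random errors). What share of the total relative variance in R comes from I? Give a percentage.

(δR/R)² = (1·δV/V)² + (-1·δI/I)²
  V term: (1×0.0356)² = 0.00127
  I term: (-1×0.0226)² = 0.000513
Total = 0.00178. Share from I = 0.000513/0.00178 = 0.288.

28.8%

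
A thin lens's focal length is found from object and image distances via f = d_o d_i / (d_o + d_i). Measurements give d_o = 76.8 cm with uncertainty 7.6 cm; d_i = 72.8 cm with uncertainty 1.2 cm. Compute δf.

∂f/∂d_o = (d_i/(d_o+d_i))² = 0.237;  ∂f/∂d_i = (d_o/(d_o+d_i))² = 0.264
δf = √((∂f/∂d_o · δd_o)² + (∂f/∂d_i · δd_i)²) = √(3.24 + 0.100) = 1.83 cm

1.83 cm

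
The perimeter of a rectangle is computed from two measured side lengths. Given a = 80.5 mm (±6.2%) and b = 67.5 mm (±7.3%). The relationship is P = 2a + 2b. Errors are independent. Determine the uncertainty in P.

Absolute uncertainties add in quadrature for a linear combination:
  (2·δa)² = 99.6;  (2·δb)² = 97.1
δP = √(197) = 14.0 mm

14.0 mm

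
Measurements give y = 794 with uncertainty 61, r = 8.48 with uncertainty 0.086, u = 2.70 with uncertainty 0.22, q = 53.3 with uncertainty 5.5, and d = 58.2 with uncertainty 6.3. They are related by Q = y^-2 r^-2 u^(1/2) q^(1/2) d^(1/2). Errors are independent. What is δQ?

3.57e-07

Since Q is a product/quotient, work with relative uncertainties:
  (-2·δy/y)² = (-2×0.0768)² = 0.0236;  (-2·δr/r)² = (-2×0.0101)² = 0.000411;  (½·δu/u)² = (0.5×0.0815)² = 0.00166;  (½·δq/q)² = (0.5×0.103)² = 0.00266;  (½·δd/d)² = (0.5×0.108)² = 0.00293
δQ/Q = √(0.0313) = 0.177
Q = 2.02e-06, so δQ = 0.177 × 2.02e-06 = 3.57e-07.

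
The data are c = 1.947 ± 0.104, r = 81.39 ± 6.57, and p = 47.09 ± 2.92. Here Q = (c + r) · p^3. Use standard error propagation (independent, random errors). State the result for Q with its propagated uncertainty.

Let u = c + r = 83.34. δu = √(δc² + δr²) = √(0.0108 + 43.2) = 6.57, so δu/u = 0.0788.
Q is then a monomial in u, p:
δQ/Q = √((δu/u)² + (3·δp/p)²) = √(0.00622 + 0.0346) = 0.202
Q = 8.702e+06, so δQ = 0.202 × 8.702e+06 = 1.76e+06.

(8.702 ± 1.76) × 10^6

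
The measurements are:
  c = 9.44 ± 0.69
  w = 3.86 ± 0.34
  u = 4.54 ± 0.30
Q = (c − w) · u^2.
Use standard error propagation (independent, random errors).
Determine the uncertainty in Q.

Let h = c − w = 5.58. δh = √(δc² + δw²) = √(0.476 + 0.116) = 0.769, so δh/h = 0.138.
Q is then a monomial in h, u:
δQ/Q = √((δh/h)² + (2·δu/u)²) = √(0.0190 + 0.0175) = 0.191
Q = 115, so δQ = 0.191 × 115 = 22.0.

22.0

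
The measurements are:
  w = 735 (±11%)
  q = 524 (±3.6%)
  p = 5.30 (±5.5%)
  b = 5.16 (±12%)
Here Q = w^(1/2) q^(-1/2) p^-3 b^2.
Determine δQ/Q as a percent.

Q is a product of powers, so relative uncertainties combine in quadrature:
  (½·δw/w)² = (0.5×0.110)² = 0.00302;  (−½·δq/q)² = (-0.5×0.0360)² = 0.000324;  (-3·δp/p)² = (-3×0.0550)² = 0.0272;  (2·δb/b)² = (2×0.120)² = 0.0576
δQ/Q = √(0.0882) = 0.297

29.7%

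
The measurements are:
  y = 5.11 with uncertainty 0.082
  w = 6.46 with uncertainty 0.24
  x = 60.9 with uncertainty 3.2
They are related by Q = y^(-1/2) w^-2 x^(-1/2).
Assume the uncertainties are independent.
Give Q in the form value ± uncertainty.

Products/powers → add relative errors in quadrature, weighted by exponent:
  (−½·δy/y)² = (-0.5×0.0160)² = 6.44e-05;  (-2·δw/w)² = (-2×0.0372)² = 0.00552;  (−½·δx/x)² = (-0.5×0.0525)² = 0.000690
δQ/Q = √(0.00628) = 0.0792
Q = 0.00136, so δQ = 0.0792 × 0.00136 = 0.000108.

0.00136 ± 0.000108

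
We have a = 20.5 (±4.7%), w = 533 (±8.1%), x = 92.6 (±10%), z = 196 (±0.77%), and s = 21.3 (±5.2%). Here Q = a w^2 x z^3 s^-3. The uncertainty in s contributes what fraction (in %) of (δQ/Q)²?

(δQ/Q)² = (1·δa/a)² + (2·δw/w)² + (1·δx/x)² + (3·δz/z)² + (-3·δs/s)²
  a term: (1×0.0470)² = 0.00221
  w term: (2×0.0810)² = 0.0262
  x term: (1×0.100)² = 0.0100
  z term: (3×0.00770)² = 0.000534
  s term: (-3×0.0520)² = 0.0243
Total = 0.0633. Share from s = 0.0243/0.0633 = 0.384.

38.4%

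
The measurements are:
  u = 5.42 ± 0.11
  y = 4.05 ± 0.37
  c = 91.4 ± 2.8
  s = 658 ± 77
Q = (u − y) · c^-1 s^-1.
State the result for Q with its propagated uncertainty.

Let w = u − y = 1.37. δw = √(δu² + δy²) = √(0.0121 + 0.137) = 0.386, so δw/w = 0.282.
Q is then a monomial in w, c, s:
δQ/Q = √((δw/w)² + (-1·δc/c)² + (-1·δs/s)²) = √(0.0794 + 0.000938 + 0.0137) = 0.307
Q = 2.28e-05, so δQ = 0.307 × 2.28e-05 = 6.98e-06.

(2.28 ± 0.698) × 10^-5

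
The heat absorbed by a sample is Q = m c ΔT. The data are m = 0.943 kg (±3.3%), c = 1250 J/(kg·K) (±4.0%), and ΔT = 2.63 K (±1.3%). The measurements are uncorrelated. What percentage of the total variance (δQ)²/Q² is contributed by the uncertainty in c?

(δQ/Q)² = (1·δm/m)² + (1·δc/c)² + (1·δΔT/ΔT)²
  m term: (1×0.0330)² = 0.00109
  c term: (1×0.0400)² = 0.00160
  ΔT term: (1×0.0130)² = 0.000169
Total = 0.00286. Share from c = 0.00160/0.00286 = 0.560.

56.0%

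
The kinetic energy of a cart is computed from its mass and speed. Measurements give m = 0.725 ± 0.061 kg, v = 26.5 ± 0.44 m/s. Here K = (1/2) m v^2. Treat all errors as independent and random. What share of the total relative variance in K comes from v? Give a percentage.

13.5%

(δK/K)² = (1·δm/m)² + (2·δv/v)²
  m term: (1×0.0841)² = 0.00708
  v term: (2×0.0166)² = 0.00110
Total = 0.00818. Share from v = 0.00110/0.00818 = 0.135.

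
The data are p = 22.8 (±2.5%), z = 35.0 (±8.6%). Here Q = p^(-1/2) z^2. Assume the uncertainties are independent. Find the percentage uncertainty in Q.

Each factor contributes (exponent × relative error)² to (δQ/Q)²:
  (−½·δp/p)² = (-0.5×0.0250)² = 0.000156;  (2·δz/z)² = (2×0.0860)² = 0.0296
δQ/Q = √(0.0297) = 0.172

17.2%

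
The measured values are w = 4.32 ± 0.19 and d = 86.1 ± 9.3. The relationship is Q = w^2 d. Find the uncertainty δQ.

224

Relative error in a monomial: (δQ/Q)² = Σ (nᵢ · δxᵢ/xᵢ)².
  (2·δw/w)² = (2×0.0440)² = 0.00774;  (1·δd/d)² = (1×0.108)² = 0.0117
δQ/Q = √(0.0194) = 0.139
Q = 1610, so δQ = 0.139 × 1610 = 224.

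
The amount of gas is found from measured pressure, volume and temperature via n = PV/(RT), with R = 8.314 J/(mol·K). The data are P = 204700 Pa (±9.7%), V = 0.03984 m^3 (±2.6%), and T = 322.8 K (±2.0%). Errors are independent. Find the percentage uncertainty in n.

10.2%

Products/powers → add relative errors in quadrature, weighted by exponent:
  (1·δP/P)² = (1×0.0970)² = 0.00941;  (1·δV/V)² = (1×0.0260)² = 0.000676;  (-1·δT/T)² = (-1×0.0200)² = 0.000400
δn/n = √(0.0105) = 0.102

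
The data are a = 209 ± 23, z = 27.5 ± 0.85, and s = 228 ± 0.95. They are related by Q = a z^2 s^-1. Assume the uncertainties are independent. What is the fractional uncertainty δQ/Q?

0.126

For a monomial Q ∝ a, z^2, s^-1, fractional errors add in quadrature:
  (1·δa/a)² = (1×0.110)² = 0.0121;  (2·δz/z)² = (2×0.0309)² = 0.00382;  (-1·δs/s)² = (-1×0.00417)² = 1.74e-05
δQ/Q = √(0.0159) = 0.126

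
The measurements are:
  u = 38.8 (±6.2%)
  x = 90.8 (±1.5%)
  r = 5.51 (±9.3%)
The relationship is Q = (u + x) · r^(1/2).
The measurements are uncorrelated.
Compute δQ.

15.6

Let w = u + x = 130. δw = √(δu² + δx²) = √(5.79 + 1.86) = 2.76, so δw/w = 0.0213.
Q is then a monomial in w, r:
δQ/Q = √((δw/w)² + (½·δr/r)²) = √(0.000455 + 0.00216) = 0.0512
Q = 304, so δQ = 0.0512 × 304 = 15.6.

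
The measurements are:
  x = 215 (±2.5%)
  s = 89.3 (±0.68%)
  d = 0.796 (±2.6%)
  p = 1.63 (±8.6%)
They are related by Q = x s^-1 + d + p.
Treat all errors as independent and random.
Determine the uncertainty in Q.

Let w = x·s^-1 = 2.41. δw/w = √((1·δx/x)² + (-1·δs/s)²) = √(0.000625 + 4.62e-05) = 0.0259, so δw = 0.0624.
Q = w + d + p: δQ = √(δw² + δd² + δp²) = √(0.00389 + 0.000428 + 0.0197) = 0.155

0.155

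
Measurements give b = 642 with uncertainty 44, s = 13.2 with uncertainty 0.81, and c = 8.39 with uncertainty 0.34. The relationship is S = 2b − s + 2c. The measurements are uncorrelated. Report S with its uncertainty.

Absolute uncertainties add in quadrature for a linear combination:
  (2·δb)² = 7740;  (δs)² = 0.656;  (2·δc)² = 0.462
δS = √(7750) = 88.0
S = 1290.

1290 ± 88.0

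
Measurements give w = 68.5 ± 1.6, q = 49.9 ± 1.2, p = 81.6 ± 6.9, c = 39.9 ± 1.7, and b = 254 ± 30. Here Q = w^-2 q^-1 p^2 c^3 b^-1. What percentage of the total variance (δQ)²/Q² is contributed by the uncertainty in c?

26.5%

(δQ/Q)² = (-2·δw/w)² + (-1·δq/q)² + (2·δp/p)² + (3·δc/c)² + (-1·δb/b)²
  w term: (-2×0.0234)² = 0.00218
  q term: (-1×0.0240)² = 0.000578
  p term: (2×0.0846)² = 0.0286
  c term: (3×0.0426)² = 0.0163
  b term: (-1×0.118)² = 0.0140
Total = 0.0616. Share from c = 0.0163/0.0616 = 0.265.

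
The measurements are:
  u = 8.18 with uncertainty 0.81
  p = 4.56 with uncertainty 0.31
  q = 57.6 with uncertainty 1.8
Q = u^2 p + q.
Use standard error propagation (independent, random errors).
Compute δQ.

Let w = u^2·p = 305. δw/w = √((2·δu/u)² + (1·δp/p)²) = √(0.0392 + 0.00462) = 0.209, so δw = 63.9.
Q = w + q: δQ = √(δw² + δq²) = √(4080 + 3.24) = 63.9

63.9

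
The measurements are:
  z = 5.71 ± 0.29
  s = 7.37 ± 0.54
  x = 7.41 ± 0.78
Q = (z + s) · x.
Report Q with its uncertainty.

96.9 ± 11.2

Let u = z + s = 13.1. δu = √(δz² + δs²) = √(0.0841 + 0.292) = 0.613, so δu/u = 0.0469.
Q is then a monomial in u, x:
δQ/Q = √((δu/u)² + (1·δx/x)²) = √(0.00220 + 0.0111) = 0.115
Q = 96.9, so δQ = 0.115 × 96.9 = 11.2.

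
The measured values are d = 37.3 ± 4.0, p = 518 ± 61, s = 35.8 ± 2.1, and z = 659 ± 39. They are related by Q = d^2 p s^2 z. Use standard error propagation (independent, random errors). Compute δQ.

For a monomial Q ∝ d^2, p, s^2, z, fractional errors add in quadrature:
  (2·δd/d)² = (2×0.107)² = 0.0460;  (1·δp/p)² = (1×0.118)² = 0.0139;  (2·δs/s)² = (2×0.0587)² = 0.0138;  (1·δz/z)² = (1×0.0592)² = 0.00350
δQ/Q = √(0.0771) = 0.278
Q = 6.09e+11, so δQ = 0.278 × 6.09e+11 = 1.69e+11.

1.69e+11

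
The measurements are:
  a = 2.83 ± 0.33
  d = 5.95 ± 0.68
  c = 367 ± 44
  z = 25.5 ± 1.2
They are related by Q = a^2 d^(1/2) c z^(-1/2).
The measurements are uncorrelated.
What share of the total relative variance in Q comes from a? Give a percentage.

74.9%

(δQ/Q)² = (2·δa/a)² + (½·δd/d)² + (1·δc/c)² + (−½·δz/z)²
  a term: (2×0.117)² = 0.0544
  d term: (0.5×0.114)² = 0.00327
  c term: (1×0.120)² = 0.0144
  z term: (-0.5×0.0471)² = 0.000554
Total = 0.0726. Share from a = 0.0544/0.0726 = 0.749.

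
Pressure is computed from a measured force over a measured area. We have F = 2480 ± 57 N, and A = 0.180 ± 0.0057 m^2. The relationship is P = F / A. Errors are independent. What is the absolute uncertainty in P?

Since P is a product/quotient, work with relative uncertainties:
  (1·δF/F)² = (1×0.0230)² = 0.000528;  (-1·δA/A)² = (-1×0.0317)² = 0.00100
δP/P = √(0.00153) = 0.0391
P = 13800 Pa, so δP = 0.0391 × 13800 = 539 Pa.

539 Pa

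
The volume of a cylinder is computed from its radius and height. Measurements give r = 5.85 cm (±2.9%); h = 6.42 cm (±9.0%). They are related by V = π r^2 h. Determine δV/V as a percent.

Products/powers → add relative errors in quadrature, weighted by exponent:
  (2·δr/r)² = (2×0.0290)² = 0.00336;  (1·δh/h)² = (1×0.0900)² = 0.00810
δV/V = √(0.0115) = 0.107

10.7%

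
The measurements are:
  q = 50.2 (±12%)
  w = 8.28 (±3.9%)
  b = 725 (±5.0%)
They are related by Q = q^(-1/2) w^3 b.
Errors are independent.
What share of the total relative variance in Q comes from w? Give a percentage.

69.2%

(δQ/Q)² = (−½·δq/q)² + (3·δw/w)² + (1·δb/b)²
  q term: (-0.5×0.120)² = 0.00360
  w term: (3×0.0390)² = 0.0137
  b term: (1×0.0500)² = 0.00250
Total = 0.0198. Share from w = 0.0137/0.0198 = 0.692.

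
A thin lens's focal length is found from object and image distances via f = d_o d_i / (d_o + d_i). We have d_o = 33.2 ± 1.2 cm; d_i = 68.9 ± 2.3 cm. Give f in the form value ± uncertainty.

∂f/∂d_o = (d_i/(d_o+d_i))² = 0.455;  ∂f/∂d_i = (d_o/(d_o+d_i))² = 0.106
δf = √((∂f/∂d_o · δd_o)² + (∂f/∂d_i · δd_i)²) = √(0.299 + 0.0591) = 0.598 cm
f = 22.4 cm.

22.4 ± 0.598 cm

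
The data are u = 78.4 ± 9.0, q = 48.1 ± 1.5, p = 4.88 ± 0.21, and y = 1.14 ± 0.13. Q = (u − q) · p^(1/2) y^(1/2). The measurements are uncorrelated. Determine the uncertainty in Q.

Let w = u − q = 30.3. δw = √(δu² + δq²) = √(81.0 + 2.25) = 9.12, so δw/w = 0.301.
Q is then a monomial in w, p, y:
δQ/Q = √((δw/w)² + (½·δp/p)² + (½·δy/y)²) = √(0.0907 + 0.000463 + 0.00325) = 0.307
Q = 71.5, so δQ = 0.307 × 71.5 = 22.0.

22.0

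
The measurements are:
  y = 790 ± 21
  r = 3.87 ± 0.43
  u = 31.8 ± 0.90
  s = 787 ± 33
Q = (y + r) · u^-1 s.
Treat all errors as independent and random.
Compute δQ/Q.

0.0571

Let w = y + r = 794. δw = √(δy² + δr²) = √(441 + 0.185) = 21.0, so δw/w = 0.0265.
Q is then a monomial in w, u, s:
δQ/Q = √((δw/w)² + (-1·δu/u)² + (1·δs/s)²) = √(0.000700 + 0.000801 + 0.00176) = 0.0571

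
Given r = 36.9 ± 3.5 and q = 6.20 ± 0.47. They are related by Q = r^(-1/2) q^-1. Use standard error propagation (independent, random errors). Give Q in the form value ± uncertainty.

Since Q is a product/quotient, work with relative uncertainties:
  (−½·δr/r)² = (-0.5×0.0949)² = 0.00225;  (-1·δq/q)² = (-1×0.0758)² = 0.00575
δQ/Q = √(0.00800) = 0.0894
Q = 0.0266, so δQ = 0.0894 × 0.0266 = 0.00237.

0.0266 ± 0.00237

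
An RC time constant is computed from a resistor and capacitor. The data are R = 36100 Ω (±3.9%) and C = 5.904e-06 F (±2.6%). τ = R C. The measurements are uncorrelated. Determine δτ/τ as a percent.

4.69%

τ is a product of powers, so relative uncertainties combine in quadrature:
  (1·δR/R)² = (1×0.0390)² = 0.00152;  (1·δC/C)² = (1×0.0260)² = 0.000676
δτ/τ = √(0.00220) = 0.0469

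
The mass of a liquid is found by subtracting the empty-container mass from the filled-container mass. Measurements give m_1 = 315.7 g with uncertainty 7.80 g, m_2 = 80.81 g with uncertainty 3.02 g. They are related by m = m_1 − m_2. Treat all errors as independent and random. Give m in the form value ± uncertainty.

Each term contributes (cᵢ δxᵢ)² to (δm)²:
  (δm_1)² = 60.8;  (δm_2)² = 9.12
δm = √(70.0) = 8.36 g
m = 234.9 g.

234.9 ± 8.36 g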